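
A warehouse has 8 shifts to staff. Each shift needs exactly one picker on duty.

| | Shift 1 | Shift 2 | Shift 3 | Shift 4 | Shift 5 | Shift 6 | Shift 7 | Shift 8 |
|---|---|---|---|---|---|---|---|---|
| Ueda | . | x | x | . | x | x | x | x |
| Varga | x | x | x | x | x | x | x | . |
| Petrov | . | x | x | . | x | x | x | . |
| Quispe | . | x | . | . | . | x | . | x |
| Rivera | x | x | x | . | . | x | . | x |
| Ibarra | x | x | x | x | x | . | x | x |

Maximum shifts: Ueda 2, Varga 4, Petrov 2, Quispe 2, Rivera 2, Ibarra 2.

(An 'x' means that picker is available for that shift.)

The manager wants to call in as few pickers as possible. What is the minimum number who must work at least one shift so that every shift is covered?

3

8 slots to fill and no one can take more than 4, so at least ⌈8/4⌉ = 2 pickers are needed.
Any 2 pickers together have capacity at most 4+2 = 6 < 8 slots, so 2 can never suffice.
Ueda, Varga, and Petrov alone can cover everything: Shift 1→Varga, Shift 2→Ueda, Shift 3→Varga, Shift 4→Varga, Shift 5→Varga, Shift 6→Petrov, Shift 7→Petrov, Shift 8→Ueda.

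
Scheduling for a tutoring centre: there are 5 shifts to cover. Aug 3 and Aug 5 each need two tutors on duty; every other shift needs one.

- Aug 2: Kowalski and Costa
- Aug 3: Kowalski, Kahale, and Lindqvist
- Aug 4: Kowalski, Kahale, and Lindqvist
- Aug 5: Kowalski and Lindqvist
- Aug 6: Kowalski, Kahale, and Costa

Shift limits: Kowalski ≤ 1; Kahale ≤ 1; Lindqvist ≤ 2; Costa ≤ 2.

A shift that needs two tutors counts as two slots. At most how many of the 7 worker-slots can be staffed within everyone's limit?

Total capacity across all tutors is 1+1+2+2 = 6, and 7 slots are needed, so at most 6 can be filled.
An assignment achieving 6: Aug 2→Costa, Aug 3→Kahale+Lindqvist, Aug 5→Kowalski+Lindqvist, Aug 6→Costa.
Loads: Kowalski 1/1, Kahale 1/1, Lindqvist 2/2, Costa 2/2.

6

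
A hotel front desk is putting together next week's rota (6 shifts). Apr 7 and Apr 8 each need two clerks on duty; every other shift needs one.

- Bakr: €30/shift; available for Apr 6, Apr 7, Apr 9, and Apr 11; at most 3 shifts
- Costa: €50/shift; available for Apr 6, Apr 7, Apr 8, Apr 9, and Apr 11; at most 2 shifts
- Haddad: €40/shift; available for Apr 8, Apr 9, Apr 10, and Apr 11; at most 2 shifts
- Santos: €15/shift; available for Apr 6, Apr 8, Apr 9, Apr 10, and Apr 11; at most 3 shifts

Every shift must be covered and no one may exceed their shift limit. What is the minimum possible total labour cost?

€225

Apr 7 can only be covered by Bakr and Costa, so that assignment is forced.
Picking the cheapest available clerk for each shift independently would cost €195, but that ignores the shift limits.
An optimal schedule: Apr 6→Santos, Apr 7→Bakr+Costa, Apr 8→Santos+Haddad, Apr 9→Bakr, Apr 10→Santos, Apr 11→Bakr.
Total: 15 + 30 + 50 + 15 + 40 + 30 + 15 + 30 = €225.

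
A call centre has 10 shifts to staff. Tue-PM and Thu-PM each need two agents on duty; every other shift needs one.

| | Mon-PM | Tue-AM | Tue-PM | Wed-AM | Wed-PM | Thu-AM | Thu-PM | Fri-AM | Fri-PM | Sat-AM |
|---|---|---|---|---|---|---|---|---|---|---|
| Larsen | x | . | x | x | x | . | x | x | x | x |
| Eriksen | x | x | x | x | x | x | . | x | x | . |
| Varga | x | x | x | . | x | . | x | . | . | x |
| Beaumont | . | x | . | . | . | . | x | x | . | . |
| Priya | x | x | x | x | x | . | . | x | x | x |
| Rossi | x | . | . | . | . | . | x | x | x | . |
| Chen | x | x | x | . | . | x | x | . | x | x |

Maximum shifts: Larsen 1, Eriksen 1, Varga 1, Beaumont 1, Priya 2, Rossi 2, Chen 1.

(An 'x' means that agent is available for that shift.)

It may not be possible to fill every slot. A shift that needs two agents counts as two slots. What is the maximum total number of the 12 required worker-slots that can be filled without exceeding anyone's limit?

9

Total capacity across all agents is 1+1+1+1+2+2+1 = 9, and 12 slots are needed, so at most 9 can be filled.
An assignment achieving 9: Tue-AM→Beaumont, Tue-PM→Priya+Chen, Wed-AM→Larsen, Wed-PM→Varga, Thu-AM→Eriksen, Thu-PM→Rossi, Fri-AM→Rossi, Sat-AM→Priya.
Loads: Larsen 1/1, Eriksen 1/1, Varga 1/1, Beaumont 1/1, Priya 2/2, Rossi 2/2, Chen 1/1.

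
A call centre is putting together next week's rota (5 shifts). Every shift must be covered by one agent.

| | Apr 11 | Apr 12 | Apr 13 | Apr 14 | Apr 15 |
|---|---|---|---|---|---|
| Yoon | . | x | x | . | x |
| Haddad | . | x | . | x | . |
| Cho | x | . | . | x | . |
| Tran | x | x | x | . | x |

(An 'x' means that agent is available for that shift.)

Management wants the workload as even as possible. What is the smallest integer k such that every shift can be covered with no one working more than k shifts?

With 4 agents and 5 worker-slots to fill, someone must work at least ⌈5/4⌉ = 2 shifts, so k ≥ 2.
k = 2 works: Apr 11→Cho, Apr 12→Haddad, Apr 13→Yoon, Apr 14→Haddad, Apr 15→Yoon.
Loads: Yoon 2, Haddad 2, Cho 1, Tran 0 — all ≤ 2.

2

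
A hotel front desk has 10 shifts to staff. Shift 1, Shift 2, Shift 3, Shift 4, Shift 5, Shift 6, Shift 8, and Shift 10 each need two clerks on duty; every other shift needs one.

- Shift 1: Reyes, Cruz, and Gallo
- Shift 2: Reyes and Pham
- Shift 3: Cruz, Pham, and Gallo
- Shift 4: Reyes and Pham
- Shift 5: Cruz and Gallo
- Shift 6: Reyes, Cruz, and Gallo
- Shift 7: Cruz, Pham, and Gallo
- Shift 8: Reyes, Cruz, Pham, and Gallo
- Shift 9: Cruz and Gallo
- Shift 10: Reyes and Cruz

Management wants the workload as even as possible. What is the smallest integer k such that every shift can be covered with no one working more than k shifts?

With 4 clerks and 18 worker-slots to fill, someone must work at least ⌈18/4⌉ = 5 shifts, so k ≥ 5.
k = 5 works: Shift 1→Reyes+Cruz, Shift 2→Reyes+Pham, Shift 3→Cruz+Pham, Shift 4→Reyes+Pham, Shift 5→Cruz+Gallo, Shift 6→Reyes+Gallo, Shift 7→Pham, Shift 8→Pham+Gallo, Shift 9→Cruz, Shift 10→Reyes+Cruz.
Loads: Reyes 5, Cruz 5, Pham 5, Gallo 3 — all ≤ 5.

5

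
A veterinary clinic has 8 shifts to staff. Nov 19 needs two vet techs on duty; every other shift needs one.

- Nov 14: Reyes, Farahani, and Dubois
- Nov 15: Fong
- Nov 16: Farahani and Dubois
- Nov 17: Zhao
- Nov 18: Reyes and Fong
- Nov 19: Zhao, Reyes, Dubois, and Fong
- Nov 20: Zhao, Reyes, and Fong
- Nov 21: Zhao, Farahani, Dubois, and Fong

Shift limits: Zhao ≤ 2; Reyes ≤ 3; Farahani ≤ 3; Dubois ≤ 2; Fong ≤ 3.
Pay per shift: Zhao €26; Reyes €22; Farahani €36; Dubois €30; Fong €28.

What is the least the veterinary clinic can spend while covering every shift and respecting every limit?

€232

Nov 15 can only be covered by Fong, so that assignment is forced.
Nov 17 can only be covered by Zhao, so that assignment is forced.
Picking the cheapest available vet tech for each shift independently would cost €224, but that ignores the shift limits.
An optimal schedule: Nov 14→Reyes, Nov 15→Fong, Nov 16→Dubois, Nov 17→Zhao, Nov 18→Reyes, Nov 19→Zhao+Fong, Nov 20→Reyes, Nov 21→Fong.
Total: 22 + 28 + 30 + 26 + 22 + 26 + 28 + 22 + 28 = €232.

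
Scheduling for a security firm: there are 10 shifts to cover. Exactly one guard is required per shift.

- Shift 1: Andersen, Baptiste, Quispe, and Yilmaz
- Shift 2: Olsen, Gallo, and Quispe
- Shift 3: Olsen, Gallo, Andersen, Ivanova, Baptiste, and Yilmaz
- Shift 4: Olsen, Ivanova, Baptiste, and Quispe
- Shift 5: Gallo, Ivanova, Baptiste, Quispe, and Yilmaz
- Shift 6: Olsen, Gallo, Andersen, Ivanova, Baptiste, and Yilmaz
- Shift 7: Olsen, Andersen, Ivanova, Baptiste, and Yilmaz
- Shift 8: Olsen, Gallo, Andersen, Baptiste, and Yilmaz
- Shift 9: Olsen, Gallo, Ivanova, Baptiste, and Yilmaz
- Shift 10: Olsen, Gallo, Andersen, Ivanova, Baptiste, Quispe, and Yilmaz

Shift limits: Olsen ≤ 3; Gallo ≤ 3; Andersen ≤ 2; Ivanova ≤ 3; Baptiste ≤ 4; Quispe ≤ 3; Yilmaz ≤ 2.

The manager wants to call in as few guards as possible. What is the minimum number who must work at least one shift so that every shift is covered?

10 slots to fill and no one can take more than 4, so at least ⌈10/4⌉ = 3 guards are needed.
Olsen, Gallo, and Baptiste alone can cover everything: Shift 1→Baptiste, Shift 2→Olsen, Shift 3→Gallo, Shift 4→Olsen, Shift 5→Gallo, Shift 6→Gallo, Shift 7→Olsen, Shift 8→Baptiste, Shift 9→Baptiste, Shift 10→Baptiste.

3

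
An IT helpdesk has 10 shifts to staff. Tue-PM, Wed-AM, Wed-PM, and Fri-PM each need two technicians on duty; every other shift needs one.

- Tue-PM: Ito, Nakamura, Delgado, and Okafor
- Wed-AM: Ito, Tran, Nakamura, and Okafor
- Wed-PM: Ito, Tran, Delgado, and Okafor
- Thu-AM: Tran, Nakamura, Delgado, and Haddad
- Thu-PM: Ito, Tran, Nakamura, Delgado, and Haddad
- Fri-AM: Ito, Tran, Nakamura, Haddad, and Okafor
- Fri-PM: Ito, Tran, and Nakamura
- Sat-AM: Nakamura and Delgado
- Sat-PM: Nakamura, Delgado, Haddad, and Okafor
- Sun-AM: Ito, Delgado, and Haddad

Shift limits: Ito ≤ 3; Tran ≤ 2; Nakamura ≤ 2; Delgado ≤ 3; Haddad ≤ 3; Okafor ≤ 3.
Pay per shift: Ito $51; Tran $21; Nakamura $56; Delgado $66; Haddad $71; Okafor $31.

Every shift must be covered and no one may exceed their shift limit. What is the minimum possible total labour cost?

$669

Picking the cheapest available technician for each shift independently would cost $459, but that ignores the shift limits.
An optimal schedule: Tue-PM→Delgado+Okafor, Wed-AM→Ito+Okafor, Wed-PM→Delgado+Okafor, Thu-AM→Tran, Thu-PM→Delgado, Fri-AM→Haddad, Fri-PM→Ito+Tran, Sat-AM→Nakamura, Sat-PM→Nakamura, Sun-AM→Ito.
Total: 66 + 31 + 51 + 31 + 66 + 31 + 21 + 66 + 71 + 51 + 21 + 56 + 56 + 51 = $669.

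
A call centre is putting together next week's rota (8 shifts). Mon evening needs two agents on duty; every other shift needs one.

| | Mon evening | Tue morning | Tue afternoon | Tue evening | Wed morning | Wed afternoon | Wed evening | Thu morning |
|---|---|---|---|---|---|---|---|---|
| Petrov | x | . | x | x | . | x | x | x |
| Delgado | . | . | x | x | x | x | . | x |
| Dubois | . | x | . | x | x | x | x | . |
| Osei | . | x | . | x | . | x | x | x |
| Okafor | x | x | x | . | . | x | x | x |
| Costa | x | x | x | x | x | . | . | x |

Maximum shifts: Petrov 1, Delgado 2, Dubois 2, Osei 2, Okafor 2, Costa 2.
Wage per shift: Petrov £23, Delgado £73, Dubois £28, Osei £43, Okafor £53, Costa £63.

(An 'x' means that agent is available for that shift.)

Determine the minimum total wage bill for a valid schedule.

Picking the cheapest available agent for each shift independently would cost £247, but that ignores the shift limits.
An optimal schedule: Mon evening→Petrov+Okafor, Tue morning→Dubois, Tue afternoon→Okafor, Tue evening→Costa, Wed morning→Dubois, Wed afternoon→Osei, Wed evening→Osei, Thu morning→Costa.
Total: 23 + 53 + 28 + 53 + 63 + 28 + 43 + 43 + 63 = £397.

£397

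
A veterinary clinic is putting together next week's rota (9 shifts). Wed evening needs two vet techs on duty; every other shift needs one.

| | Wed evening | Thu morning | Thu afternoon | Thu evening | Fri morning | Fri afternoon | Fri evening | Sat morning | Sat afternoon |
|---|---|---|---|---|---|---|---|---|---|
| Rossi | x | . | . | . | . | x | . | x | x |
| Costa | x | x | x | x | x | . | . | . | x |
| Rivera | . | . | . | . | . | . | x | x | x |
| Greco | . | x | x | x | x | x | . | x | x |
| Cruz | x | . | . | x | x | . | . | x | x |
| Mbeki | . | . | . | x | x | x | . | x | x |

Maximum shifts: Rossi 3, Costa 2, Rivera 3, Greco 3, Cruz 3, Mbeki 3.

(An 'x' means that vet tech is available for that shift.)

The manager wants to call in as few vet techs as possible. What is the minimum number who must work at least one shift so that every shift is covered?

4

10 slots to fill and no one can take more than 3, so at least ⌈10/3⌉ = 4 vet techs are needed.
Rossi, Costa, Rivera, and Greco alone can cover everything: Wed evening→Rossi+Costa, Thu morning→Costa, Thu afternoon→Greco, Thu evening→Greco, Fri morning→Greco, Fri afternoon→Rossi, Fri evening→Rivera, Sat morning→Rossi, Sat afternoon→Rivera.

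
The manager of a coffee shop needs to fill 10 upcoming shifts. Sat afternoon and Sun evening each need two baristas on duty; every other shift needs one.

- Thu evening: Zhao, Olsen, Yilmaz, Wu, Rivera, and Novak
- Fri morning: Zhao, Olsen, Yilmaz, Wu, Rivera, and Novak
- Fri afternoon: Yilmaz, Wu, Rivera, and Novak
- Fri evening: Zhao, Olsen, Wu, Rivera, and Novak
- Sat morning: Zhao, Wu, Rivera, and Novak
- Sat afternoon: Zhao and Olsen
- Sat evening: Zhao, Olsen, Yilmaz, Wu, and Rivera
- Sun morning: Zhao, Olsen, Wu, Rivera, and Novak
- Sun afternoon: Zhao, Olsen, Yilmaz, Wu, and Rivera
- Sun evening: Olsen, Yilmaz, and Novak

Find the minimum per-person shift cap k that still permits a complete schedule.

2

With 6 baristas and 12 worker-slots to fill, someone must work at least ⌈12/6⌉ = 2 shifts, so k ≥ 2.
k = 2 works: Thu evening→Novak, Fri morning→Novak, Fri afternoon→Yilmaz, Fri evening→Wu, Sat morning→Zhao, Sat afternoon→Zhao+Olsen, Sat evening→Wu, Sun morning→Rivera, Sun afternoon→Rivera, Sun evening→Olsen+Yilmaz.
Loads: Zhao 2, Olsen 2, Yilmaz 2, Wu 2, Rivera 2, Novak 2 — all ≤ 2.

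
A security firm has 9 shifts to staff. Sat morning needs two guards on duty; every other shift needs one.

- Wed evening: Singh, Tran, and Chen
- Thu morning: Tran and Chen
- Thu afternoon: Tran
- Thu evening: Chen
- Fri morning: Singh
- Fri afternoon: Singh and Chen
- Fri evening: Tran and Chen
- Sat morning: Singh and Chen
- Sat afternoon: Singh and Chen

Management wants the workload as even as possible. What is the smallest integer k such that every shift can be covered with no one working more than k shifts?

4

With 3 guards and 10 worker-slots to fill, someone must work at least ⌈10/3⌉ = 4 shifts, so k ≥ 4.
k = 4 works: Wed evening→Tran, Thu morning→Tran, Thu afternoon→Tran, Thu evening→Chen, Fri morning→Singh, Fri afternoon→Singh, Fri evening→Tran, Sat morning→Singh+Chen, Sat afternoon→Singh.
Loads: Singh 4, Tran 4, Chen 2 — all ≤ 4.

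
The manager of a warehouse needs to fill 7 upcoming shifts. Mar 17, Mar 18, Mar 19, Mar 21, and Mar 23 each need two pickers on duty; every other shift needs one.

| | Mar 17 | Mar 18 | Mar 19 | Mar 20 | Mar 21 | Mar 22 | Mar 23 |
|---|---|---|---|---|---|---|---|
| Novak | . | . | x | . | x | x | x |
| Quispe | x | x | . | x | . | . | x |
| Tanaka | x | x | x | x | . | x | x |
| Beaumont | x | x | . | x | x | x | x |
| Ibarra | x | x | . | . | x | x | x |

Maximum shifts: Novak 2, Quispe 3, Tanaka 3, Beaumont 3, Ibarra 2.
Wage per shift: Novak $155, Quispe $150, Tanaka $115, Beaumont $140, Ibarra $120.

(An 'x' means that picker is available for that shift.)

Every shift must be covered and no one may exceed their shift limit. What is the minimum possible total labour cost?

$1610

Mar 19 can only be covered by Novak and Tanaka, so that assignment is forced.
Picking the cheapest available picker for each shift independently would cost $1465, but that ignores the shift limits.
An optimal schedule: Mar 17→Ibarra+Quispe, Mar 18→Beaumont+Quispe, Mar 19→Tanaka+Novak, Mar 20→Tanaka, Mar 21→Ibarra+Beaumont, Mar 22→Tanaka, Mar 23→Beaumont+Quispe.
Total: 120 + 150 + 140 + 150 + 115 + 155 + 115 + 120 + 140 + 115 + 140 + 150 = $1610.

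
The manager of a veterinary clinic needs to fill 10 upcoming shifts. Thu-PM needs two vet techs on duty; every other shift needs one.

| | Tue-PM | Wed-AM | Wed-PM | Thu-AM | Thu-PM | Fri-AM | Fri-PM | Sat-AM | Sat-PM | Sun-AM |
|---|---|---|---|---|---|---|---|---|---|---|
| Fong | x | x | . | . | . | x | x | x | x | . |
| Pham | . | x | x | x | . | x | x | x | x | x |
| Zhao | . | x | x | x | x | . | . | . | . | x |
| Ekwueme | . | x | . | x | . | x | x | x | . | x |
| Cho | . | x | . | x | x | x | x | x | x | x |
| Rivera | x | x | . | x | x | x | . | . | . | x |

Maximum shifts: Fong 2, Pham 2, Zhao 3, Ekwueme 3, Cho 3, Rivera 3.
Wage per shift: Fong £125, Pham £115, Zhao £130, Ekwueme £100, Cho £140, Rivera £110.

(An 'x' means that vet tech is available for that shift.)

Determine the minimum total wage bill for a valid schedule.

£1240

Picking the cheapest available vet tech for each shift independently would cost £1180, but that ignores the shift limits.
An optimal schedule: Tue-PM→Rivera, Wed-AM→Fong, Wed-PM→Pham, Thu-AM→Ekwueme, Thu-PM→Rivera+Zhao, Fri-AM→Fong, Fri-PM→Ekwueme, Sat-AM→Ekwueme, Sat-PM→Pham, Sun-AM→Rivera.
Total: 110 + 125 + 115 + 100 + 110 + 130 + 125 + 100 + 100 + 115 + 110 = £1240.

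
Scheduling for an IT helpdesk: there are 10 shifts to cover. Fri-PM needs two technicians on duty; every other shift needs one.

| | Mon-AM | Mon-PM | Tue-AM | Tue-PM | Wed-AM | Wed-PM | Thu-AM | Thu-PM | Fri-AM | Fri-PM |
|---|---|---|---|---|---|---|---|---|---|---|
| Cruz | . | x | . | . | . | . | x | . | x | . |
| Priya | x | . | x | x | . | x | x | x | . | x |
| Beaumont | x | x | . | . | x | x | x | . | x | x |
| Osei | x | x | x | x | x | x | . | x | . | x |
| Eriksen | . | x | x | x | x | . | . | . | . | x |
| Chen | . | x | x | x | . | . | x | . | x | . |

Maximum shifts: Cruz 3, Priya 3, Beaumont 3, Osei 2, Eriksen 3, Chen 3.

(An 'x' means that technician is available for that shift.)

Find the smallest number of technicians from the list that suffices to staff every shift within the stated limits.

11 slots to fill and no one can take more than 3, so at least ⌈11/3⌉ = 4 technicians are needed.
Cruz, Priya, Beaumont, and Osei alone can cover everything: Mon-AM→Beaumont, Mon-PM→Cruz, Tue-AM→Priya, Tue-PM→Priya, Wed-AM→Beaumont, Wed-PM→Osei, Thu-AM→Cruz, Thu-PM→Priya, Fri-AM→Cruz, Fri-PM→Beaumont+Osei.

4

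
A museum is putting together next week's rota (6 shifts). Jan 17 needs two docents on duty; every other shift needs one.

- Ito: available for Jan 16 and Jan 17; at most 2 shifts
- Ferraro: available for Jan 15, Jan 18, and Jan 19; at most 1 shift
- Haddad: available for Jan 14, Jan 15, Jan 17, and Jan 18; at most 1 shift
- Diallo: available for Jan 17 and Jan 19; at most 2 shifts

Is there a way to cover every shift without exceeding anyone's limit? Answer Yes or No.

No

Shifts {Jan 14, Jan 15, Jan 18} need 3 worker-slots in total, but the docents available for any of those shifts (Ferraro and Haddad) can supply at most 2 among them. So no valid schedule exists.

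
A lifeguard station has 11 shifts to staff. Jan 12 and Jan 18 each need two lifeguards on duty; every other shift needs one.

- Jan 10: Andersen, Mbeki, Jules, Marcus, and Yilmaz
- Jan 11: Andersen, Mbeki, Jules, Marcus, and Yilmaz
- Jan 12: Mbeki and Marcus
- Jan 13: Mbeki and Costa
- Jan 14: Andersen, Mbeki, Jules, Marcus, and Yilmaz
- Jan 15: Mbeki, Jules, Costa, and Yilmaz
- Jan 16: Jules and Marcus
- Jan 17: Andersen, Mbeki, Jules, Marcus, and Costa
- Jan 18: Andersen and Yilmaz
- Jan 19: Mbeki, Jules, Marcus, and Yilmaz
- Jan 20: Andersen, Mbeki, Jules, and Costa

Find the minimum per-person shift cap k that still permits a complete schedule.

With 6 lifeguards and 13 worker-slots to fill, someone must work at least ⌈13/6⌉ = 3 shifts, so k ≥ 3.
k = 3 works: Jan 10→Andersen, Jan 11→Jules, Jan 12→Mbeki+Marcus, Jan 13→Mbeki, Jan 14→Marcus, Jan 15→Mbeki, Jan 16→Jules, Jan 17→Marcus, Jan 18→Andersen+Yilmaz, Jan 19→Jules, Jan 20→Andersen.
Loads: Andersen 3, Mbeki 3, Jules 3, Marcus 3, Costa 0, Yilmaz 1 — all ≤ 3.

3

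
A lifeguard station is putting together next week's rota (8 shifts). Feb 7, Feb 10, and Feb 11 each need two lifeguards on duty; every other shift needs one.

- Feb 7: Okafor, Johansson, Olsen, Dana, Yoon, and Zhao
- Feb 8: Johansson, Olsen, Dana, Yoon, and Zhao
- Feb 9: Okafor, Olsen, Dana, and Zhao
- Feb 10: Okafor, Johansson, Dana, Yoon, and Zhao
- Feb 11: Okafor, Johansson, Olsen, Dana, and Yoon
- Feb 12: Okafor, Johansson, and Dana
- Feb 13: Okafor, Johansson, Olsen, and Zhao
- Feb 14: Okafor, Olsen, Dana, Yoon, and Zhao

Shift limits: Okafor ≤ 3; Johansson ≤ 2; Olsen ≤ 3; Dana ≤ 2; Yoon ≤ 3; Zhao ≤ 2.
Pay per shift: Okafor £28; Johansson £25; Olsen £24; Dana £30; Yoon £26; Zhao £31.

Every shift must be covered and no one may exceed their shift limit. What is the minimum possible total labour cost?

Picking the cheapest available lifeguard for each shift independently would cost £270, but that ignores the shift limits.
An optimal schedule: Feb 7→Yoon+Okafor, Feb 8→Olsen, Feb 9→Olsen, Feb 10→Johansson+Okafor, Feb 11→Yoon+Okafor, Feb 12→Johansson, Feb 13→Olsen, Feb 14→Yoon.
Total: 26 + 28 + 24 + 24 + 25 + 28 + 26 + 28 + 25 + 24 + 26 = £284.

£284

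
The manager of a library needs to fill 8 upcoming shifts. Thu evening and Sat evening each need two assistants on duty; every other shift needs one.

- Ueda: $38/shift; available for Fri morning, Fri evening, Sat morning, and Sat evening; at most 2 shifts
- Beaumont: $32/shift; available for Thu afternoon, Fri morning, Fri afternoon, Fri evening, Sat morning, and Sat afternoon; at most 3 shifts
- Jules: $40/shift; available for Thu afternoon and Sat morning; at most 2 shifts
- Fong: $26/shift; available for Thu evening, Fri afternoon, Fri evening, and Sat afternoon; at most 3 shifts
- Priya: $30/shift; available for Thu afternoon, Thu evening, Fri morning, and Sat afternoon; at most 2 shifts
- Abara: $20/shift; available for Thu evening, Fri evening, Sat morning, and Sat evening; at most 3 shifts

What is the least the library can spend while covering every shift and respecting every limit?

$268

Sat evening can only be covered by Ueda and Abara, so that assignment is forced.
Picking the cheapest available assistant for each shift independently would cost $256, but that ignores the shift limits.
An optimal schedule: Thu afternoon→Priya, Thu evening→Abara+Fong, Fri morning→Priya, Fri afternoon→Fong, Fri evening→Abara, Sat morning→Beaumont, Sat afternoon→Fong, Sat evening→Abara+Ueda.
Total: 30 + 20 + 26 + 30 + 26 + 20 + 32 + 26 + 20 + 38 = $268.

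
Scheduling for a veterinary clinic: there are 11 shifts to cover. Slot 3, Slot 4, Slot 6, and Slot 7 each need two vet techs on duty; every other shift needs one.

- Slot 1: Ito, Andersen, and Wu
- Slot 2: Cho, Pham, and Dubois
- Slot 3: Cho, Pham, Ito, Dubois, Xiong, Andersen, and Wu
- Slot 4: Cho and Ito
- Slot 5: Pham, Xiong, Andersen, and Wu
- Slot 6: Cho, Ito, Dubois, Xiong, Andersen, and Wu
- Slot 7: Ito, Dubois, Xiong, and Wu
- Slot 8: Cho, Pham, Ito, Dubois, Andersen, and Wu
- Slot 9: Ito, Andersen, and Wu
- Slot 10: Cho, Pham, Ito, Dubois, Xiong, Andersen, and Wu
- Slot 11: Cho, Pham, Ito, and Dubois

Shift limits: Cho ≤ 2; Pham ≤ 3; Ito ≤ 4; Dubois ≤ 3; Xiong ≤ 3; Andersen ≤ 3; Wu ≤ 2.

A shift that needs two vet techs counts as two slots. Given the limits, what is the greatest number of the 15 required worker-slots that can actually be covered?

Total capacity across all vet techs is 2+3+4+3+3+3+2 = 20, and 15 slots are needed, so at most 15 can be filled.
An assignment achieving 15: Slot 1→Ito, Slot 2→Cho, Slot 3→Dubois+Xiong, Slot 4→Cho+Ito, Slot 5→Pham, Slot 6→Dubois+Xiong, Slot 7→Ito+Dubois, Slot 8→Pham, Slot 9→Ito, Slot 10→Xiong, Slot 11→Pham.
Loads: Cho 2/2, Pham 3/3, Ito 4/4, Dubois 3/3, Xiong 3/3, Andersen 0/3, Wu 0/2.

15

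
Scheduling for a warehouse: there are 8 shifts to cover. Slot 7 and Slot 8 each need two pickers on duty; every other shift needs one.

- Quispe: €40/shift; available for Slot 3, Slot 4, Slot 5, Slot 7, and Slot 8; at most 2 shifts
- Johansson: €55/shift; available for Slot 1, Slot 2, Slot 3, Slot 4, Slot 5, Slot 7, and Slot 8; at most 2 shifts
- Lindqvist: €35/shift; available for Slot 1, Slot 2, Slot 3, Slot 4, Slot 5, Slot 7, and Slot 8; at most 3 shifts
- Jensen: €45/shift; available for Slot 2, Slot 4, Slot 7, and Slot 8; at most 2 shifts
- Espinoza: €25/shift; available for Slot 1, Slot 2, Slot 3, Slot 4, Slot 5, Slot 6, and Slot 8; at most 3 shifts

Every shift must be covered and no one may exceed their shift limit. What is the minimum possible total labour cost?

Slot 6 can only be covered by Espinoza, so that assignment is forced.
Picking the cheapest available picker for each shift independently would cost €285, but that ignores the shift limits.
An optimal schedule: Slot 1→Espinoza, Slot 2→Espinoza, Slot 3→Lindqvist, Slot 4→Lindqvist, Slot 5→Lindqvist, Slot 6→Espinoza, Slot 7→Quispe+Jensen, Slot 8→Quispe+Jensen.
Total: 25 + 25 + 35 + 35 + 35 + 25 + 40 + 45 + 40 + 45 = €350.

€350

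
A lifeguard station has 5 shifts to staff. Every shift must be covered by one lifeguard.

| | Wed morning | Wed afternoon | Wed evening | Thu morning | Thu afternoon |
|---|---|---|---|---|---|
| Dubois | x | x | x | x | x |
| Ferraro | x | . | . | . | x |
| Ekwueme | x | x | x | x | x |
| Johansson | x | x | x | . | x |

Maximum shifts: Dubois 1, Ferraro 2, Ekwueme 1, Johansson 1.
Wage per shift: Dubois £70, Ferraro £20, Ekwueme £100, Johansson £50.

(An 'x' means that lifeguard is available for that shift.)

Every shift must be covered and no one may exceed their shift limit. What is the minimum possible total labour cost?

£260

Picking the cheapest available lifeguard for each shift independently would cost £210, but that ignores the shift limits.
An optimal schedule: Wed morning→Ferraro, Wed afternoon→Ekwueme, Wed evening→Johansson, Thu morning→Dubois, Thu afternoon→Ferraro.
Total: 20 + 100 + 50 + 70 + 20 = £260.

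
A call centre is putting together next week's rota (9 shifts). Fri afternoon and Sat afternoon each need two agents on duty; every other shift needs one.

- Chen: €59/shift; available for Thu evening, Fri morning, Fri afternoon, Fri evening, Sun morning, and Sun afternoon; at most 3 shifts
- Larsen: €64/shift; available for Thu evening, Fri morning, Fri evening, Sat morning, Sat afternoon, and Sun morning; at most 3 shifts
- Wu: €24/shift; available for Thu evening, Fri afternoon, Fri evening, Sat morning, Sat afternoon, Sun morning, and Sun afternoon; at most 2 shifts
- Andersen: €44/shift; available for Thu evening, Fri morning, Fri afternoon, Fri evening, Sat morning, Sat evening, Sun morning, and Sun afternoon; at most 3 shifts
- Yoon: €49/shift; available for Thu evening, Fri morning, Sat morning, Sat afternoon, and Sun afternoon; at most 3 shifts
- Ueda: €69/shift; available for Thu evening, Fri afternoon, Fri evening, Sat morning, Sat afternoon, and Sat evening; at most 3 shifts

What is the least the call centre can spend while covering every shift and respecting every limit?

€504

Picking the cheapest available agent for each shift independently would cost €349, but that ignores the shift limits.
An optimal schedule: Thu evening→Chen, Fri morning→Andersen, Fri afternoon→Andersen+Chen, Fri evening→Chen, Sat morning→Yoon, Sat afternoon→Wu+Yoon, Sat evening→Andersen, Sun morning→Wu, Sun afternoon→Yoon.
Total: 59 + 44 + 44 + 59 + 59 + 49 + 24 + 49 + 44 + 24 + 49 = €504.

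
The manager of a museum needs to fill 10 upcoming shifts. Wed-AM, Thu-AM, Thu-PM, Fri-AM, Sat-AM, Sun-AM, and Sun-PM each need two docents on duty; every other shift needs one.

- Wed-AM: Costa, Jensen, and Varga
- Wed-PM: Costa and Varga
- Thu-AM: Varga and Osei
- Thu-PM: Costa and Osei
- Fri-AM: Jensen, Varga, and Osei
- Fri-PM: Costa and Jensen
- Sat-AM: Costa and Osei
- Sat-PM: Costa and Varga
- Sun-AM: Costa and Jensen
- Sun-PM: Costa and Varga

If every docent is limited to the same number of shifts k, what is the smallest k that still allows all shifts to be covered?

5

With 4 docents and 17 worker-slots to fill, someone must work at least ⌈17/4⌉ = 5 shifts, so k ≥ 5.
k = 5 works: Wed-AM→Jensen+Varga, Wed-PM→Costa, Thu-AM→Varga+Osei, Thu-PM→Costa+Osei, Fri-AM→Jensen+Varga, Fri-PM→Jensen, Sat-AM→Costa+Osei, Sat-PM→Varga, Sun-AM→Costa+Jensen, Sun-PM→Costa+Varga.
Loads: Costa 5, Jensen 4, Varga 5, Osei 3 — all ≤ 5.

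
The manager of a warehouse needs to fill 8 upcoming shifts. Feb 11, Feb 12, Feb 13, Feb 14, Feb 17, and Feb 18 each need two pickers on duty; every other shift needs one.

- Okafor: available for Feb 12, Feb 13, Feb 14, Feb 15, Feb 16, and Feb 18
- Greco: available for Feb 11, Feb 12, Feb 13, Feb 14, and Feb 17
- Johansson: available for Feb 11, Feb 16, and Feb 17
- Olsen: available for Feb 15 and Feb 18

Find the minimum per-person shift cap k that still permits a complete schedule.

With 4 pickers and 14 worker-slots to fill, someone must work at least ⌈14/4⌉ = 4 shifts, so k ≥ 4.
k = 4 fails: Shifts {Feb 11, Feb 12, Feb 13, Feb 14, Feb 17} need 10 worker-slots in total, but the pickers available for any of those shifts (Okafor, Greco, and Johansson) can supply at most 9 among them. So no valid schedule exists.
k = 5 works: Feb 11→Greco+Johansson, Feb 12→Okafor+Greco, Feb 13→Okafor+Greco, Feb 14→Okafor+Greco, Feb 15→Okafor, Feb 16→Johansson, Feb 17→Greco+Johansson, Feb 18→Okafor+Olsen.
Loads: Okafor 5, Greco 5, Johansson 3, Olsen 1 — all ≤ 5.

5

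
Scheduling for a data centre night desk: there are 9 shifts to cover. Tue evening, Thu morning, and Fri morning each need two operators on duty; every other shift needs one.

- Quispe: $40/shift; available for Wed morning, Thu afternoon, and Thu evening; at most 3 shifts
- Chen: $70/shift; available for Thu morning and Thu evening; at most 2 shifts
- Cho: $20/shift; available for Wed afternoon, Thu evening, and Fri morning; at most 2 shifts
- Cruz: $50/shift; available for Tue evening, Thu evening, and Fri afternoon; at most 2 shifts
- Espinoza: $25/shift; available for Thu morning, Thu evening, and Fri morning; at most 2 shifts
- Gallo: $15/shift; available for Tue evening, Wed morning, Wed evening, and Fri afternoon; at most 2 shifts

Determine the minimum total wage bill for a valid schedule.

$410

Tue evening can only be covered by Cruz and Gallo, so that assignment is forced.
Wed afternoon can only be covered by Cho, so that assignment is forced.
Wed evening can only be covered by Gallo, so that assignment is forced.
Picking the cheapest available operator for each shift independently would cost $330, but that ignores the shift limits.
An optimal schedule: Tue evening→Cruz+Gallo, Wed morning→Quispe, Wed afternoon→Cho, Wed evening→Gallo, Thu morning→Chen+Espinoza, Thu afternoon→Quispe, Thu evening→Quispe, Fri morning→Cho+Espinoza, Fri afternoon→Cruz.
Total: 50 + 15 + 40 + 20 + 15 + 70 + 25 + 40 + 40 + 20 + 25 + 50 = $410.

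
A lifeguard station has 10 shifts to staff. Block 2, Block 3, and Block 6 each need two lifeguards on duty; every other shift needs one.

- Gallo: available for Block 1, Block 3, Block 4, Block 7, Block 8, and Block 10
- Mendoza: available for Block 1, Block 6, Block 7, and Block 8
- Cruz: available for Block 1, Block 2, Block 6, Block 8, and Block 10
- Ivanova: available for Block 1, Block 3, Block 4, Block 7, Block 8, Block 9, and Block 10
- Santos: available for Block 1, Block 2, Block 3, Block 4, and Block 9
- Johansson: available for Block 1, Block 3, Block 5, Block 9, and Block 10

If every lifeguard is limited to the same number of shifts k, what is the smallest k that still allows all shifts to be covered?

With 6 lifeguards and 13 worker-slots to fill, someone must work at least ⌈13/6⌉ = 3 shifts, so k ≥ 3.
k = 3 works: Block 1→Mendoza, Block 2→Cruz+Santos, Block 3→Ivanova+Santos, Block 4→Gallo, Block 5→Johansson, Block 6→Mendoza+Cruz, Block 7→Gallo, Block 8→Gallo, Block 9→Ivanova, Block 10→Cruz.
Loads: Gallo 3, Mendoza 2, Cruz 3, Ivanova 2, Santos 2, Johansson 1 — all ≤ 3.

3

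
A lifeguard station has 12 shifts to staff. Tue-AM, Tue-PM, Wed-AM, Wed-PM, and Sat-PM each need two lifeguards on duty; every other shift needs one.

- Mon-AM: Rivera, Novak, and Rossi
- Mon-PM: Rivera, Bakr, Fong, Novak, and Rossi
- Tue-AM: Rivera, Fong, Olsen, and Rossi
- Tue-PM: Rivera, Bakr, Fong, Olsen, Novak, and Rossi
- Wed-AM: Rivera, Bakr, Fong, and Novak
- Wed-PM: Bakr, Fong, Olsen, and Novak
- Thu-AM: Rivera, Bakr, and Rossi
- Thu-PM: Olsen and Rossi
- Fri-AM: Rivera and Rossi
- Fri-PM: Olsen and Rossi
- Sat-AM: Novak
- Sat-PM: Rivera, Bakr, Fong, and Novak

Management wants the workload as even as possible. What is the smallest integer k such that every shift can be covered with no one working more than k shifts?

With 6 lifeguards and 17 worker-slots to fill, someone must work at least ⌈17/6⌉ = 3 shifts, so k ≥ 3.
k = 3 works: Mon-AM→Rivera, Mon-PM→Bakr, Tue-AM→Fong+Rossi, Tue-PM→Novak+Rossi, Wed-AM→Bakr+Fong, Wed-PM→Bakr+Olsen, Thu-AM→Rivera, Thu-PM→Olsen, Fri-AM→Rivera, Fri-PM→Olsen, Sat-AM→Novak, Sat-PM→Fong+Novak.
Loads: Rivera 3, Bakr 3, Fong 3, Olsen 3, Novak 3, Rossi 2 — all ≤ 3.

3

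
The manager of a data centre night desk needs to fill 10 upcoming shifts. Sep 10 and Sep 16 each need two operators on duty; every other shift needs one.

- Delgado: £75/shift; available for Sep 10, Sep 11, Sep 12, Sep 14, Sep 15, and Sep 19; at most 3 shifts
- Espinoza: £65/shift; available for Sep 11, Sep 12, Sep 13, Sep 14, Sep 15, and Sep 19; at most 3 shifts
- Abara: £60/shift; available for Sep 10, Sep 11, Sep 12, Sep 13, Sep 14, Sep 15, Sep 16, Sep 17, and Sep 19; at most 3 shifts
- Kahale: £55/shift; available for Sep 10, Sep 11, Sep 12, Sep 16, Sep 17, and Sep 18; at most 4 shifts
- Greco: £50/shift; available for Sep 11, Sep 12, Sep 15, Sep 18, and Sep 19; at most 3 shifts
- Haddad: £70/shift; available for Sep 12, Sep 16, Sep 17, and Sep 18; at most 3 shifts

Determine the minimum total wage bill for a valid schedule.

£680

Picking the cheapest available operator for each shift independently would cost £655, but that ignores the shift limits.
An optimal schedule: Sep 10→Kahale+Abara, Sep 11→Kahale, Sep 12→Espinoza, Sep 13→Abara, Sep 14→Espinoza, Sep 15→Greco, Sep 16→Kahale+Abara, Sep 17→Kahale, Sep 18→Greco, Sep 19→Greco.
Total: 55 + 60 + 55 + 65 + 60 + 65 + 50 + 55 + 60 + 55 + 50 + 50 = £680.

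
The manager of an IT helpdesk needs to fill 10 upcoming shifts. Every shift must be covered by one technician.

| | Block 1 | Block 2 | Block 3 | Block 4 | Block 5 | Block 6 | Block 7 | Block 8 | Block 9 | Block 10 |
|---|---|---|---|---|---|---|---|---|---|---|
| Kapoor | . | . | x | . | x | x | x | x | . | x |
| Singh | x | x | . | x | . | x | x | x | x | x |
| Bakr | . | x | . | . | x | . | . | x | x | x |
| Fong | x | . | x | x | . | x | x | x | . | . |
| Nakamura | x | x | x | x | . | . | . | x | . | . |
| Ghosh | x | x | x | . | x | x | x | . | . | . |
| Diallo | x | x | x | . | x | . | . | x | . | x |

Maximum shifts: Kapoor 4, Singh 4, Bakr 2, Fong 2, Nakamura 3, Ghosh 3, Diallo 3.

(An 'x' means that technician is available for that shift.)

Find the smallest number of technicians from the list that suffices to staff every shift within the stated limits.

10 slots to fill and no one can take more than 4, so at least ⌈10/4⌉ = 3 technicians are needed.
Kapoor, Singh, and Bakr alone can cover everything: Block 1→Singh, Block 2→Singh, Block 3→Kapoor, Block 4→Singh, Block 5→Kapoor, Block 6→Kapoor, Block 7→Kapoor, Block 8→Bakr, Block 9→Singh, Block 10→Bakr.

3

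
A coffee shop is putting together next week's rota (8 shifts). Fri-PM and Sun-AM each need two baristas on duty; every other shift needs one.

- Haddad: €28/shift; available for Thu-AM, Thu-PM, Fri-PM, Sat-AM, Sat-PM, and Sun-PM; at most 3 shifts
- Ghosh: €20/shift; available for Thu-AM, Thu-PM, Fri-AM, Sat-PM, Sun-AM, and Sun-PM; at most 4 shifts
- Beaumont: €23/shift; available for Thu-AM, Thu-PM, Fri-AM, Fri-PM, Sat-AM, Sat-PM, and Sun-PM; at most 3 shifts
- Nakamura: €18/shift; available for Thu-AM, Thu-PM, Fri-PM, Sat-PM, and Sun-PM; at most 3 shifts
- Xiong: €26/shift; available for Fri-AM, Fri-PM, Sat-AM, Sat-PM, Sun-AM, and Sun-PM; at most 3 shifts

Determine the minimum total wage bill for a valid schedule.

Sun-AM can only be covered by Ghosh and Xiong, so that assignment is forced.
Picking the cheapest available barista for each shift independently would cost €202, but that ignores the shift limits.
An optimal schedule: Thu-AM→Nakamura, Thu-PM→Nakamura, Fri-AM→Ghosh, Fri-PM→Nakamura+Beaumont, Sat-AM→Beaumont, Sat-PM→Ghosh, Sun-AM→Ghosh+Xiong, Sun-PM→Ghosh.
Total: 18 + 18 + 20 + 18 + 23 + 23 + 20 + 20 + 26 + 20 = €206.

€206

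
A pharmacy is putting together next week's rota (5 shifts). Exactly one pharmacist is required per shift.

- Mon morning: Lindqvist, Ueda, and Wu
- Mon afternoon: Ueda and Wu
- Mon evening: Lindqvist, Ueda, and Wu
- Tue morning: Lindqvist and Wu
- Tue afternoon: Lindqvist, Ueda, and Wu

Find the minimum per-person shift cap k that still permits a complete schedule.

2

With 3 pharmacists and 5 worker-slots to fill, someone must work at least ⌈5/3⌉ = 2 shifts, so k ≥ 2.
k = 2 works: Mon morning→Lindqvist, Mon afternoon→Ueda, Mon evening→Ueda, Tue morning→Lindqvist, Tue afternoon→Wu.
Loads: Lindqvist 2, Ueda 2, Wu 1 — all ≤ 2.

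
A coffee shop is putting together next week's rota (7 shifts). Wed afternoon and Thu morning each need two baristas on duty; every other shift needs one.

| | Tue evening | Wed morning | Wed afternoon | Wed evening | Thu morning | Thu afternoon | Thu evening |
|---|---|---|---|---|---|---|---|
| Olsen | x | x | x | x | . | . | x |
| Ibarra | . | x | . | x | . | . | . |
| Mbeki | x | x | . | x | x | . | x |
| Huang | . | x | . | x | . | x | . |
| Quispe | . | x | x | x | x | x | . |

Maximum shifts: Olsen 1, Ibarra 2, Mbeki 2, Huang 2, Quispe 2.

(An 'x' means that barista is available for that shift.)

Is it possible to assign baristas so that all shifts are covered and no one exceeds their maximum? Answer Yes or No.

No

Total capacity is 9 and 9 slots are needed, so capacity alone doesn't rule it out.
Shifts {Tue evening, Wed afternoon, Thu morning, Thu evening} need 6 worker-slots in total, but the baristas available for any of those shifts (Olsen, Mbeki, and Quispe) can supply at most 5 among them. So no valid schedule exists.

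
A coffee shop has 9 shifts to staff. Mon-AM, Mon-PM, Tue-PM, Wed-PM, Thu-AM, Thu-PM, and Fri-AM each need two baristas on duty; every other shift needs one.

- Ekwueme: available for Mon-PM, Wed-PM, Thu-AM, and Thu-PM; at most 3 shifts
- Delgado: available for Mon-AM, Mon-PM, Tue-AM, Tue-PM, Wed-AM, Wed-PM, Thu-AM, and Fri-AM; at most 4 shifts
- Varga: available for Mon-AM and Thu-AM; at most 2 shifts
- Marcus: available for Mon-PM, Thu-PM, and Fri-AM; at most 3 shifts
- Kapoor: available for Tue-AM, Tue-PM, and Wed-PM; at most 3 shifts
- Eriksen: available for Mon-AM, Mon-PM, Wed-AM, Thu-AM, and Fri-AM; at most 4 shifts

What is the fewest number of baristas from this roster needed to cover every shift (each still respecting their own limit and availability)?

5

16 slots to fill and no one can take more than 4, so at least ⌈16/4⌉ = 4 baristas are needed.
Any 4 baristas together have capacity at most 4+4+3+3 = 14 < 16 slots, so 4 can never suffice.
Ekwueme, Delgado, Marcus, Kapoor, and Eriksen alone can cover everything: Mon-AM→Delgado+Eriksen, Mon-PM→Marcus+Eriksen, Tue-AM→Delgado, Tue-PM→Delgado+Kapoor, Wed-AM→Delgado, Wed-PM→Ekwueme+Kapoor, Thu-AM→Ekwueme+Eriksen, Thu-PM→Ekwueme+Marcus, Fri-AM→Marcus+Eriksen.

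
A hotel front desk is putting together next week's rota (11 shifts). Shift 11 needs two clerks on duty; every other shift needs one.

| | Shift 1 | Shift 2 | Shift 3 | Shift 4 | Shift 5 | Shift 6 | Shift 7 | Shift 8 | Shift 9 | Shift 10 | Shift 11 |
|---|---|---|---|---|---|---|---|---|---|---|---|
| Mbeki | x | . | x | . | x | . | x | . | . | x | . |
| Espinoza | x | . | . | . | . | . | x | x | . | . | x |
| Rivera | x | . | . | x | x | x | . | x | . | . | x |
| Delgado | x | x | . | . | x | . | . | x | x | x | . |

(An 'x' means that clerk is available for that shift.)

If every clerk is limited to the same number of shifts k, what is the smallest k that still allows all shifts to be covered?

With 4 clerks and 12 worker-slots to fill, someone must work at least ⌈12/4⌉ = 3 shifts, so k ≥ 3.
k = 3 works: Shift 1→Espinoza, Shift 2→Delgado, Shift 3→Mbeki, Shift 4→Rivera, Shift 5→Delgado, Shift 6→Rivera, Shift 7→Mbeki, Shift 8→Espinoza, Shift 9→Delgado, Shift 10→Mbeki, Shift 11→Espinoza+Rivera.
Loads: Mbeki 3, Espinoza 3, Rivera 3, Delgado 3 — all ≤ 3.

3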